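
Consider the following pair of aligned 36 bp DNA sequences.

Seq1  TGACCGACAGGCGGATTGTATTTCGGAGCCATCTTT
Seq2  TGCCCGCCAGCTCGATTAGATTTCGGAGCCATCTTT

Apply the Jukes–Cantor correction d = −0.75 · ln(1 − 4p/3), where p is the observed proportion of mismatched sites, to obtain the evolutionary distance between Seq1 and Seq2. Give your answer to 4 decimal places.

0.2251

Mismatches occur at site 3 (A→C), site 7 (A→C), site 11 (G→C), site 12 (C→T), site 13 (G→C), site 18 (G→A), site 19 (T→G).
p = 7/36 = 0.194444.
d = −0.75 · ln(1 − (4/3)·0.194444) = −0.75 · ln(0.740741) = −0.75 · (-0.300104) = 0.2251.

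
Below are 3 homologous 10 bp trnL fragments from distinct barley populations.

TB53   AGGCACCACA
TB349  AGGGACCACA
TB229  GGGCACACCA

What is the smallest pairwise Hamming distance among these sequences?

1

Pairwise Hamming distances:
  TB53 vs TB349: 1
  TB53 vs TB229: 3
  TB349 vs TB229: 4
The smallest is 1, between TB53 and TB349.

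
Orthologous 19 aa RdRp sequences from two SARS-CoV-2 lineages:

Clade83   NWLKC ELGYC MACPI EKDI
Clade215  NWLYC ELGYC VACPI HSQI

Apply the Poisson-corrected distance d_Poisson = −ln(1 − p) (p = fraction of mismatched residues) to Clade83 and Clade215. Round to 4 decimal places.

The sequences differ at positions 4 (K/Y), 11 (M/V), 16 (E/H), 17 (K/S), 18 (D/Q).
p = 5/19 = 0.263158.
d = −ln(1 − 0.263158) = −ln(0.736842) = 0.3054.

0.3054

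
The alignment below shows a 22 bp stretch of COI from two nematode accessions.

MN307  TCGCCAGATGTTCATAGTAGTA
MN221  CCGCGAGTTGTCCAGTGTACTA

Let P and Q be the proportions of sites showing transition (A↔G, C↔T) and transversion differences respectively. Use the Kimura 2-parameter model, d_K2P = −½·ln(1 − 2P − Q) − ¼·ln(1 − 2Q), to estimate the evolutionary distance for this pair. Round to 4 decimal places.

Differing sites — 1:T/C (Ti); 5:C/G (Tv); 8:A/T (Tv); 12:T/C (Ti); 15:T/G (Tv); 16:A/T (Tv); 20:G/C (Tv).
Of the 7 differences, 2 transitions and 5 transversions over 22 sites: P = 2/22 = 0.090909, Q = 5/22 = 0.227273.
d = −0.5·ln(0.590909) − 0.25·ln(0.545454) = −0.5·(-0.526093) − 0.25·(-0.606137) = 0.4146.

0.4146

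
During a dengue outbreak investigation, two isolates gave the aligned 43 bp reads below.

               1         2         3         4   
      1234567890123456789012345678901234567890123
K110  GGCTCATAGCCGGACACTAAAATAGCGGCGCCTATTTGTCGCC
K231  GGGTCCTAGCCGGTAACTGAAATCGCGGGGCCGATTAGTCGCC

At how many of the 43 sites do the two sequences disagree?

Mismatches occur at site 3 (C↔G), site 6 (A↔C), site 14 (A↔T), site 15 (C↔A), site 19 (A↔G), site 24 (A↔C), site 29 (C↔G), site 33 (T↔G), site 37 (T↔A).
That gives 9 mismatches out of 43 aligned sites, so the Hamming distance is 9.

9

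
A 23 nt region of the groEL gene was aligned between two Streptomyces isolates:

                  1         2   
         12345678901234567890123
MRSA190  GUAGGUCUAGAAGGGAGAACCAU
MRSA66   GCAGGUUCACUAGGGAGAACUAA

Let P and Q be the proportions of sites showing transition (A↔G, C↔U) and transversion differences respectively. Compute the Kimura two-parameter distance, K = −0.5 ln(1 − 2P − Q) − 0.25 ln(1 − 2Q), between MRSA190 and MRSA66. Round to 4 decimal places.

The sequences differ at positions 2 (U/C, transition), 7 (C/U, transition), 8 (U/C, transition), 10 (G/C, transversion), 11 (A/U, transversion), 21 (C/U, transition), 23 (U/A, transversion).
Of the 7 differences, 4 transitions and 3 transversions over 23 sites: P = 4/23 = 0.173913, Q = 3/23 = 0.130435.
d = −0.5·ln(0.521739) − 0.25·ln(0.739130) = −0.5·(-0.650588) − 0.25·(-0.302281) = 0.4009.

0.4009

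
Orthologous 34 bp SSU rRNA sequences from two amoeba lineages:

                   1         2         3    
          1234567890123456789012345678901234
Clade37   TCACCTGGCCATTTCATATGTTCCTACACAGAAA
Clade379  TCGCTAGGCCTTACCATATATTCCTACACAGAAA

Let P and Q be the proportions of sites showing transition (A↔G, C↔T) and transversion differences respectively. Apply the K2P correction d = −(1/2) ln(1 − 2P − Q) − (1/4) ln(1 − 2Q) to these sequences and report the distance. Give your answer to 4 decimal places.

0.2440

Differing sites — 3:A/G (Ti); 5:C/T (Ti); 6:T/A (Tv); 11:A/T (Tv); 13:T/A (Tv); 14:T/C (Ti); 20:G/A (Ti).
Of the 7 differences, 4 transitions and 3 transversions over 34 sites: P = 4/34 = 0.117647, Q = 3/34 = 0.088235.
d = −0.5·ln(0.676471) − 0.25·ln(0.823530) = −0.5·(-0.390866) − 0.25·(-0.194155) = 0.2440.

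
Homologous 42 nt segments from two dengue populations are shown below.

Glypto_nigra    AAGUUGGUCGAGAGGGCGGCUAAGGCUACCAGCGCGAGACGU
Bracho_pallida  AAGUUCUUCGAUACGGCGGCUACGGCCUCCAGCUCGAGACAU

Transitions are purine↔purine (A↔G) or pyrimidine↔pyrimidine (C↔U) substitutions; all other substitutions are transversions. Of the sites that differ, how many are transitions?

2

Mismatches occur at site 6 (G↔C, transversion), site 7 (G↔U, transversion), site 12 (G↔U, transversion), site 14 (G↔C, transversion), site 23 (A↔C, transversion), site 27 (U↔C, transition), site 28 (A↔U, transversion), site 34 (G↔U, transversion), site 41 (G↔A, transition).
Of the 9 differences, 2 transitions and 7 transversions, so the answer is 2.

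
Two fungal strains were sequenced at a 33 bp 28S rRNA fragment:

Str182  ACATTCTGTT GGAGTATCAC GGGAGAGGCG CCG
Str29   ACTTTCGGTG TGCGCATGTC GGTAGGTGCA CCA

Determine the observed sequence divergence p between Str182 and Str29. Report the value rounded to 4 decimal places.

The sequences differ at positions 3 (A/T), 7 (T/G), 10 (T/G), 11 (G/T), 13 (A/C), 15 (T/C), 18 (C/G), 19 (A/T), 23 (G/T), 26 (A/G), 27 (G/T), 30 (G/A), 33 (G/A).
There are 13 differences over 33 sites, so p = 13/33 = 0.3939.

0.3939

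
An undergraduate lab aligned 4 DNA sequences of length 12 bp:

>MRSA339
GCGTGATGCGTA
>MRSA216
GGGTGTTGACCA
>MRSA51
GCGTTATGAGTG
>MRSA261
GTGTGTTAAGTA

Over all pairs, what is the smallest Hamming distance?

Pairwise Hamming distances:
  MRSA339 vs MRSA216: 5
  MRSA339 vs MRSA51: 3
  MRSA339 vs MRSA261: 4
  MRSA216 vs MRSA51: 6
  MRSA216 vs MRSA261: 4
  MRSA51 vs MRSA261: 5
The smallest is 3, between MRSA339 and MRSA51.

3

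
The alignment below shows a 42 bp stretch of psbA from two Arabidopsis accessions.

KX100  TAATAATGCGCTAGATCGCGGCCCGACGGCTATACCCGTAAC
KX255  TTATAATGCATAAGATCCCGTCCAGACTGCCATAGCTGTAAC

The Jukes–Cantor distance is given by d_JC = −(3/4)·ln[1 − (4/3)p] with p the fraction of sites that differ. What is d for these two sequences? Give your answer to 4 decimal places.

Mismatches occur at site 2 (A↔T), site 10 (G↔A), site 11 (C↔T), site 12 (T↔A), site 18 (G↔C), site 21 (G↔T), site 24 (C↔A), site 28 (G↔T), site 31 (T↔C), site 35 (C↔G), site 37 (C↔T).
p = 11/42 = 0.261905.
d = −0.75 · ln(1 − (4/3)·0.261905) = −0.75 · ln(0.650793) = −0.75 · (-0.429564) = 0.3222.

0.3222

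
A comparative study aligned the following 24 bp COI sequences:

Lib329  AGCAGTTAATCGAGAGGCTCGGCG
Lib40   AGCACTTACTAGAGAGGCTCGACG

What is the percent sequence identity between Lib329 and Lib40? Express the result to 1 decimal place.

Differing sites — 5:G/C; 9:A/C; 11:C/A; 22:G/A.
20 of the 24 sites match, so the percent identity is 20/24 × 100 = 83.3%.

83.3%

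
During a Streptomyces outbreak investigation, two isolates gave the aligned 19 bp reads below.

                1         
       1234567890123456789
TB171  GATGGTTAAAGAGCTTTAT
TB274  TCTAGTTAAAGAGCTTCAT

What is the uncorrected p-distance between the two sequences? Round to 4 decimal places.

0.2105

The sequences differ at positions 1 (G/T), 2 (A/C), 4 (G/A), 17 (T/C).
There are 4 differences over 19 sites, so p = 4/19 = 0.2105.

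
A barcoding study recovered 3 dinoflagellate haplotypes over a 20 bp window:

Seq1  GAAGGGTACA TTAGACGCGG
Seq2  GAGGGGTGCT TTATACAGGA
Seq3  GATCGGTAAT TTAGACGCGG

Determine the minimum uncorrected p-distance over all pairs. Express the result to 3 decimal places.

Pairwise Hamming distances:
  Seq1 vs Seq2: 7
  Seq1 vs Seq3: 4
  Seq2 vs Seq3: 8
The smallest is 4 mismatches, between Seq1 and Seq3; p = 4/20 = 0.200.

0.200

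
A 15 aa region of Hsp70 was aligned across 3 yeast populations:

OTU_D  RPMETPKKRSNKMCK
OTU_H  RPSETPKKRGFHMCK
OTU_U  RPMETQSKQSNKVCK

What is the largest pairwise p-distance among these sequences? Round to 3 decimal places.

0.533

Pairwise Hamming distances:
  OTU_D vs OTU_H: 4
  OTU_D vs OTU_U: 4
  OTU_H vs OTU_U: 8
The largest is 8 mismatches, between OTU_H and OTU_U; p = 8/15 = 0.533.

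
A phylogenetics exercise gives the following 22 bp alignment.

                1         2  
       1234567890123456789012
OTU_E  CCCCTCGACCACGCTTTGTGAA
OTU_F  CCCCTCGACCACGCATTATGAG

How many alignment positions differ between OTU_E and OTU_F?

The sequences differ at positions 15 (T/A), 18 (G/A), 22 (A/G).
That gives 3 mismatches out of 22 aligned sites, so the Hamming distance is 3.

3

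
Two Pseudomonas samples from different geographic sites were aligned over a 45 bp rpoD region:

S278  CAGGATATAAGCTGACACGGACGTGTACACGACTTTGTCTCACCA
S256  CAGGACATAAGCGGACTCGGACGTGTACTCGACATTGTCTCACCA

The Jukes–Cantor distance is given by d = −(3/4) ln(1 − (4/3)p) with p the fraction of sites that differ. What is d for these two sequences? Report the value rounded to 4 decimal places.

0.1203

The sequences differ at positions 6 (T/C), 13 (T/G), 17 (A/T), 29 (A/T), 34 (T/A).
p = 5/45 = 0.111111.
d = −0.75 · ln(1 − (4/3)·0.111111) = −0.75 · ln(0.851852) = −0.75 · (-0.160342) = 0.1203.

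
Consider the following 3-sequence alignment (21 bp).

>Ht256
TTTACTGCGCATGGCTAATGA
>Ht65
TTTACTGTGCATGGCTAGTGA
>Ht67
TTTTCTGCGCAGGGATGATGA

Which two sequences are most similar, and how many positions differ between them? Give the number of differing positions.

2

Pairwise Hamming distances:
  Ht256 vs Ht65: 2
  Ht256 vs Ht67: 4
  Ht65 vs Ht67: 6
The smallest is 2, between Ht256 and Ht65.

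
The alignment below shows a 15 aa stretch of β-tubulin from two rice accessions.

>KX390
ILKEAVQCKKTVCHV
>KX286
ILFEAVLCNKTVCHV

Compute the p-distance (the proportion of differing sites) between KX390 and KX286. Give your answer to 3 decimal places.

The sequences differ at positions 3 (K/F), 7 (Q/L), 9 (K/N).
There are 3 differences over 15 sites, so p = 3/15 = 0.200.

0.200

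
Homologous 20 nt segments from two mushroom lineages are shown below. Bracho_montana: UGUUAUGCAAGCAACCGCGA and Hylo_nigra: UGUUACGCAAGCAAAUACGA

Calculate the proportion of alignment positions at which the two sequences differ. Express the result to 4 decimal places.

Mismatches occur at site 6 (U→C), site 15 (C→A), site 16 (C→U), site 17 (G→A).
There are 4 differences over 20 sites, so p = 4/20 = 0.2000.

0.2000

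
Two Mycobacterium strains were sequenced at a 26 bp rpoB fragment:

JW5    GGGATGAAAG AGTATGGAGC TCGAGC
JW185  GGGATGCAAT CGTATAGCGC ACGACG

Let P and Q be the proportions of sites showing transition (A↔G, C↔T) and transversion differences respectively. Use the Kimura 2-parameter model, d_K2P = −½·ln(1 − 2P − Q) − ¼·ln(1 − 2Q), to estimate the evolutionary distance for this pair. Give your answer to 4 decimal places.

0.4057

The sequences differ at positions 7 (A/C, transversion), 10 (G/T, transversion), 11 (A/C, transversion), 16 (G/A, transition), 18 (A/C, transversion), 21 (T/A, transversion), 25 (G/C, transversion), 26 (C/G, transversion).
Of the 8 differences, 1 transition and 7 transversions over 26 sites: P = 1/26 = 0.038462, Q = 7/26 = 0.269231.
d = −0.5·ln(0.653845) − 0.25·ln(0.461538) = −0.5·(-0.424885) − 0.25·(-0.773191) = 0.4057.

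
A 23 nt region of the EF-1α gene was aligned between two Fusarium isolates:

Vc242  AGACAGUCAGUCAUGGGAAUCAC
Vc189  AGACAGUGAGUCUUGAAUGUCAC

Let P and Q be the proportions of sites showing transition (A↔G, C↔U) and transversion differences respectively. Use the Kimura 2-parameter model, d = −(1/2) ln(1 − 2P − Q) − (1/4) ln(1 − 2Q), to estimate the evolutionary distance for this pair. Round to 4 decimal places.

0.3238

Differing sites — 8:C/G (Tv); 13:A/U (Tv); 16:G/A (Ti); 17:G/A (Ti); 18:A/U (Tv); 19:A/G (Ti).
Of the 6 differences, 3 transitions and 3 transversions over 23 sites: P = 3/23 = 0.130435, Q = 3/23 = 0.130435.
d = −0.5·ln(0.608695) − 0.25·ln(0.739130) = −0.5·(-0.496438) − 0.25·(-0.302281) = 0.3238.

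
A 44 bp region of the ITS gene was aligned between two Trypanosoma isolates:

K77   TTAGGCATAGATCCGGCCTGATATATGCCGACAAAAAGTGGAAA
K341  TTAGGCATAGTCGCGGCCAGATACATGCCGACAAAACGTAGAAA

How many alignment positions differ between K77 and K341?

7

Differing sites — 11:A/T; 12:T/C; 13:C/G; 19:T/A; 24:T/C; 37:A/C; 40:G/A.
That gives 7 mismatches out of 44 aligned sites, so the Hamming distance is 7.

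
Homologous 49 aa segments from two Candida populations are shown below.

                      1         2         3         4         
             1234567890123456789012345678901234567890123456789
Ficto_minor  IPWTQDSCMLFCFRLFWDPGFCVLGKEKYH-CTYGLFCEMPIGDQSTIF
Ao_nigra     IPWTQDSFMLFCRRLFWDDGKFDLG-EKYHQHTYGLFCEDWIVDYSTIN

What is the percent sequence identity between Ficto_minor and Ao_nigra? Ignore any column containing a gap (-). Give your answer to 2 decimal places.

74.47%

Excluding the 2 gap columns leaves 47 comparable sites.
The sequences differ at positions 8 (C/F), 13 (F/R), 19 (P/D), 21 (F/K), 22 (C/F), 23 (V/D), 32 (C/H), 40 (M/D), 41 (P/W), 43 (G/V), 45 (Q/Y), 49 (F/N).
35 of the 47 comparable sites match, so the percent identity is 35/47 × 100 = 74.47%.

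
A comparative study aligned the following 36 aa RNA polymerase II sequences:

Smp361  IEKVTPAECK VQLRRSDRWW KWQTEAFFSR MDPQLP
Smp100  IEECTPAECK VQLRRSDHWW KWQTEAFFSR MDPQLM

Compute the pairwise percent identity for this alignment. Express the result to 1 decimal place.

The sequences differ at positions 3 (K/E), 4 (V/C), 18 (R/H), 36 (P/M).
32 of the 36 sites match, so the percent identity is 32/36 × 100 = 88.9%.

88.9%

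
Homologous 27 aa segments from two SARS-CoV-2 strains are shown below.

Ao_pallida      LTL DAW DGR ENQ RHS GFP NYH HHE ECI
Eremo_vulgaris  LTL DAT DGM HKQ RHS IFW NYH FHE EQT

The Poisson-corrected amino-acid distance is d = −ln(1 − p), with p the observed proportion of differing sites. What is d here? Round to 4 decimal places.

0.4055

The sequences differ at positions 6 (W/T), 9 (R/M), 10 (E/H), 11 (N/K), 16 (G/I), 18 (P/W), 22 (H/F), 26 (C/Q), 27 (I/T).
p = 9/27 = 0.333333.
d = −ln(1 − 0.333333) = −ln(0.666667) = 0.4055.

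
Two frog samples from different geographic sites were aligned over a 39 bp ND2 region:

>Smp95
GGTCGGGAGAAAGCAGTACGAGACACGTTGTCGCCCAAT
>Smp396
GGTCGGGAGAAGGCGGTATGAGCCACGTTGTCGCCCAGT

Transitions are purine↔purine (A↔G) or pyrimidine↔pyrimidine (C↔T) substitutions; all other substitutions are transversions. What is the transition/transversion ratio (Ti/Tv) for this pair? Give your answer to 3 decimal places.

Mismatches occur at site 12 (A→G, transition), site 15 (A→G, transition), site 19 (C→T, transition), site 23 (A→C, transversion), site 38 (A→G, transition).
Of the 5 differences, 4 transitions and 1 transversion, so Ti/Tv = 4/1 = 4.000.

4.000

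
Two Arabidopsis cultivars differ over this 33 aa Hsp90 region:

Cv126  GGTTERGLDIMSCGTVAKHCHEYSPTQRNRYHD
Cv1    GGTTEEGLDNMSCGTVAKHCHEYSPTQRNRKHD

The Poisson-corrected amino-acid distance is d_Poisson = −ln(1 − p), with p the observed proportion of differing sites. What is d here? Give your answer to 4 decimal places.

The sequences differ at positions 6 (R/E), 10 (I/N), 31 (Y/K).
p = 3/33 = 0.090909.
d = −ln(1 − 0.090909) = −ln(0.909091) = 0.0953.

0.0953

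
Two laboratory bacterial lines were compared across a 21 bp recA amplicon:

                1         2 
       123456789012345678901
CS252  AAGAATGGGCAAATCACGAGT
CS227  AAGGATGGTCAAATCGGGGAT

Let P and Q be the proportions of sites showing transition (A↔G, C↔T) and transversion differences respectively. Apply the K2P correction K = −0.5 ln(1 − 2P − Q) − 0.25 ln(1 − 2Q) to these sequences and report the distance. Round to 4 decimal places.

The sequences differ at positions 4 (A/G, transition), 9 (G/T, transversion), 16 (A/G, transition), 17 (C/G, transversion), 19 (A/G, transition), 20 (G/A, transition).
Of the 6 differences, 4 transitions and 2 transversions over 21 sites: P = 4/21 = 0.190476, Q = 2/21 = 0.095238.
d = −0.5·ln(0.523810) − 0.25·ln(0.809524) = −0.5·(-0.646626) − 0.25·(-0.211309) = 0.3761.

0.3761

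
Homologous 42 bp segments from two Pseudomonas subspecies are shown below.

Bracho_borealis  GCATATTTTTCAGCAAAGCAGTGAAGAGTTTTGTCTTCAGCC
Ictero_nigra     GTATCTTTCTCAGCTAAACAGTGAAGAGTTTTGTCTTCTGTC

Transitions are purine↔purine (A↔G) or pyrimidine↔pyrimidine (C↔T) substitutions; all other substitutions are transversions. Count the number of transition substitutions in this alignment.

4

Mismatches occur at site 2 (C↔T, transition), site 5 (A↔C, transversion), site 9 (T↔C, transition), site 15 (A↔T, transversion), site 18 (G↔A, transition), site 39 (A↔T, transversion), site 41 (C↔T, transition).
Of the 7 differences, 4 transitions and 3 transversions, so the answer is 4.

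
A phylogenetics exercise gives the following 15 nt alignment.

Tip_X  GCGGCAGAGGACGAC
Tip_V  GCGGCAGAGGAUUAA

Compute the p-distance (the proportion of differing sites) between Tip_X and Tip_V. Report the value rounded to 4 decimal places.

Mismatches occur at site 12 (C↔U), site 13 (G↔U), site 15 (C↔A).
There are 3 differences over 15 sites, so p = 3/15 = 0.2000.

0.2000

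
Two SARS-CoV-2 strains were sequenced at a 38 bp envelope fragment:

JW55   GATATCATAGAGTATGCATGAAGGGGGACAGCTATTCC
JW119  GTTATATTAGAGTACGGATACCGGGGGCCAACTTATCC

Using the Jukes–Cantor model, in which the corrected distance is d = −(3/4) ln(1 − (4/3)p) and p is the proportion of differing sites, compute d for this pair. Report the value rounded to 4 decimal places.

Mismatches occur at site 2 (A↔T), site 6 (C↔A), site 7 (A↔T), site 15 (T↔C), site 17 (C↔G), site 20 (G↔A), site 21 (A↔C), site 22 (A↔C), site 28 (A↔C), site 31 (G↔A), site 34 (A↔T), site 35 (T↔A).
p = 12/38 = 0.315789.
d = −0.75 · ln(1 − (4/3)·0.315789) = −0.75 · ln(0.578948) = −0.75 · (-0.546543) = 0.4099.

0.4099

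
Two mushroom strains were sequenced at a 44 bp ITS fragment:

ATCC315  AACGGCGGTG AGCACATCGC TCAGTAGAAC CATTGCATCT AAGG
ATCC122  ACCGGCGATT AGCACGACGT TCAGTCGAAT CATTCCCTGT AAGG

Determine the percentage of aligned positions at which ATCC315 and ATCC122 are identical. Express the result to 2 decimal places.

75.00%

Mismatches occur at site 2 (A/C), site 8 (G/A), site 10 (G/T), site 16 (A/G), site 17 (T/A), site 20 (C/T), site 26 (A/C), site 30 (C/T), site 35 (G/C), site 37 (A/C), site 39 (C/G).
33 of the 44 sites match, so the percent identity is 33/44 × 100 = 75.00%.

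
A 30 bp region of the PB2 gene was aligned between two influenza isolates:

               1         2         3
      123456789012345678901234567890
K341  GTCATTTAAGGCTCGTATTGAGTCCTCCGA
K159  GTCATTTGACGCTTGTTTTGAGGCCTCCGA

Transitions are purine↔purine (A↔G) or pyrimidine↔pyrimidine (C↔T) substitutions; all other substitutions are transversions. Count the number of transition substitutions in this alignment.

Differing sites — 8:A/G (Ti); 10:G/C (Tv); 14:C/T (Ti); 17:A/T (Tv); 23:T/G (Tv).
Of the 5 differences, 2 transitions and 3 transversions, so the answer is 2.

2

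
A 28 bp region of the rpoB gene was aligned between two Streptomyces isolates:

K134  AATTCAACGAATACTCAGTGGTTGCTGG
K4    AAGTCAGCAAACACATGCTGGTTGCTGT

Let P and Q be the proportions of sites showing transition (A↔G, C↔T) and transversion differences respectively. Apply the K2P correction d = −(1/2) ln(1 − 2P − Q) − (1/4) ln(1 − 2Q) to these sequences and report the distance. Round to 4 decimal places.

Mismatches occur at site 3 (T→G, transversion), site 7 (A→G, transition), site 9 (G→A, transition), site 12 (T→C, transition), site 15 (T→A, transversion), site 16 (C→T, transition), site 17 (A→G, transition), site 18 (G→C, transversion), site 28 (G→T, transversion).
Of the 9 differences, 5 transitions and 4 transversions over 28 sites: P = 5/28 = 0.178571, Q = 4/28 = 0.142857.
d = −0.5·ln(0.500001) − 0.25·ln(0.714286) = −0.5·(-0.693145) − 0.25·(-0.336472) = 0.4307.

0.4307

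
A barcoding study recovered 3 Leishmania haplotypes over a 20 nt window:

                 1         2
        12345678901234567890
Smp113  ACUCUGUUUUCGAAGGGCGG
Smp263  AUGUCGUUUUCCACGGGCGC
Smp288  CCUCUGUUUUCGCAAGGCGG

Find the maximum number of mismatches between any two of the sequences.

Pairwise Hamming distances:
  Smp113 vs Smp263: 7
  Smp113 vs Smp288: 3
  Smp263 vs Smp288: 10
The largest is 10, between Smp263 and Smp288.

10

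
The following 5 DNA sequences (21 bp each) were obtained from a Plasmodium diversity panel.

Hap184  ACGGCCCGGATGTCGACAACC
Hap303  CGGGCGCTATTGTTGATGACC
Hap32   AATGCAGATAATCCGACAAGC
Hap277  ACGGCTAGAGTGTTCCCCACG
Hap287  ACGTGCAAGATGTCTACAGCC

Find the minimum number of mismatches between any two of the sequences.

Pairwise Hamming distances:
  Hap184 vs Hap303: 9
  Hap184 vs Hap32: 10
  Hap184 vs Hap277: 9
  Hap184 vs Hap287: 6
  Hap303 vs Hap32: 15
  Hap303 vs Hap277: 11
  Hap303 vs Hap287: 14
  Hap32 vs Hap277: 16
  Hap32 vs Hap287: 13
  Hap277 vs Hap287: 12
The smallest is 6, between Hap184 and Hap287.

6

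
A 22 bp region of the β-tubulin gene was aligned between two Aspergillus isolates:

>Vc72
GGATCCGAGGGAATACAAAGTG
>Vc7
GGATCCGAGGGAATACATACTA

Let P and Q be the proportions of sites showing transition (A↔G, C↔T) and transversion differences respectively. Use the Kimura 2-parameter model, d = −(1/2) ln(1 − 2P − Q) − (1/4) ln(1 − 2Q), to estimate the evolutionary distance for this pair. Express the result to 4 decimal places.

0.1505

Differing sites — 18:A/T (Tv); 20:G/C (Tv); 22:G/A (Ti).
Of the 3 differences, 1 transition and 2 transversions over 22 sites: P = 1/22 = 0.045455, Q = 2/22 = 0.090909.
d = −0.5·ln(0.818181) − 0.25·ln(0.818182) = −0.5·(-0.200672) − 0.25·(-0.200670) = 0.1505.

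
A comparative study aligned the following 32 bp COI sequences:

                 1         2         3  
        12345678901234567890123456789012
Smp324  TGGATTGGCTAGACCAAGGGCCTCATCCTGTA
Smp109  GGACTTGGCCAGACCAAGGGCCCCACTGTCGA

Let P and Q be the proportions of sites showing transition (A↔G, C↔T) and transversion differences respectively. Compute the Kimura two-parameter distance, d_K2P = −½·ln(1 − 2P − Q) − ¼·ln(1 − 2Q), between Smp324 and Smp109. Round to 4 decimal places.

Mismatches occur at site 1 (T→G, transversion), site 3 (G→A, transition), site 4 (A→C, transversion), site 10 (T→C, transition), site 23 (T→C, transition), site 26 (T→C, transition), site 27 (C→T, transition), site 28 (C→G, transversion), site 30 (G→C, transversion), site 31 (T→G, transversion).
Of the 10 differences, 5 transitions and 5 transversions over 32 sites: P = 5/32 = 0.156250, Q = 5/32 = 0.156250.
d = −0.5·ln(0.531250) − 0.25·ln(0.687500) = −0.5·(-0.632523) − 0.25·(-0.374693) = 0.4099.

0.4099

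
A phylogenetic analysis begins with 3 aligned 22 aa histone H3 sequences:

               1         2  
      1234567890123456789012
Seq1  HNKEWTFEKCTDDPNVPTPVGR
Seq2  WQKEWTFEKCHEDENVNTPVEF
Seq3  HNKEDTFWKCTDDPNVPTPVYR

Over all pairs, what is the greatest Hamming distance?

10

Pairwise Hamming distances:
  Seq1 vs Seq2: 8
  Seq1 vs Seq3: 3
  Seq2 vs Seq3: 10
The largest is 10, between Seq2 and Seq3.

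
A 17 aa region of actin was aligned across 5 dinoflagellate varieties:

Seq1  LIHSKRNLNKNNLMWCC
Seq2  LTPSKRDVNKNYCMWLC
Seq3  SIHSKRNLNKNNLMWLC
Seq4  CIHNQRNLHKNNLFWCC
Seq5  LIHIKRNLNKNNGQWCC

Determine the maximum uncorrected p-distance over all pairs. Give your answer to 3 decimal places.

Pairwise Hamming distances:
  Seq1 vs Seq2: 7
  Seq1 vs Seq3: 2
  Seq1 vs Seq4: 5
  Seq1 vs Seq5: 3
  Seq2 vs Seq3: 7
  Seq2 vs Seq4: 12
  Seq2 vs Seq5: 9
  Seq3 vs Seq4: 6
  Seq3 vs Seq5: 5
  Seq4 vs Seq5: 6
The largest is 12 mismatches, between Seq2 and Seq4; p = 12/17 = 0.706.

0.706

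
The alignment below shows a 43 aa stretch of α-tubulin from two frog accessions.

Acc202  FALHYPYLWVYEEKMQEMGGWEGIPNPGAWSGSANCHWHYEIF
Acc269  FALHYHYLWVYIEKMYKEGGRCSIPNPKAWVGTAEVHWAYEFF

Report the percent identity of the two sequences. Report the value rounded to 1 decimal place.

65.1%

Differing sites — 6:P/H; 12:E/I; 16:Q/Y; 17:E/K; 18:M/E; 21:W/R; 22:E/C; 23:G/S; 28:G/K; 31:S/V; 33:S/T; 35:N/E; 36:C/V; 39:H/A; 42:I/F.
28 of the 43 sites match, so the percent identity is 28/43 × 100 = 65.1%.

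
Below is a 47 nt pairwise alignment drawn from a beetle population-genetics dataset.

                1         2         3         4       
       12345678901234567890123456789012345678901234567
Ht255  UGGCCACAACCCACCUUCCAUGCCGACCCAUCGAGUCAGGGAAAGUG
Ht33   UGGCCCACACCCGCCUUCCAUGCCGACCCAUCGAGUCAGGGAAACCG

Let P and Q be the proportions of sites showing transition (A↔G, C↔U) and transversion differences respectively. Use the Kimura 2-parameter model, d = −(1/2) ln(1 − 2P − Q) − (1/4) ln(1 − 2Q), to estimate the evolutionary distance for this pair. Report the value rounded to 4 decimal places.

Differing sites — 6:A/C (Tv); 7:C/A (Tv); 8:A/C (Tv); 13:A/G (Ti); 45:G/C (Tv); 46:U/C (Ti).
Of the 6 differences, 2 transitions and 4 transversions over 47 sites: P = 2/47 = 0.042553, Q = 4/47 = 0.085106.
d = −0.5·ln(0.829788) − 0.25·ln(0.829788) = −0.5·(-0.186585) − 0.25·(-0.186585) = 0.1399.

0.1399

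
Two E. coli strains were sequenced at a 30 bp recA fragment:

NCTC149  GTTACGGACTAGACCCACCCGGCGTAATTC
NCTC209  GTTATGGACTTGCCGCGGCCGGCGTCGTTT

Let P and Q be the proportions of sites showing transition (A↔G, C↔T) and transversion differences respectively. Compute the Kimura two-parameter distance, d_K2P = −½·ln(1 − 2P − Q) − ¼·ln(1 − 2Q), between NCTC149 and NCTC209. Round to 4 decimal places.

Differing sites — 5:C/T (Ti); 11:A/T (Tv); 13:A/C (Tv); 15:C/G (Tv); 17:A/G (Ti); 18:C/G (Tv); 26:A/C (Tv); 27:A/G (Ti); 30:C/T (Ti).
Of the 9 differences, 4 transitions and 5 transversions over 30 sites: P = 4/30 = 0.133333, Q = 5/30 = 0.166667.
d = −0.5·ln(0.566667) − 0.25·ln(0.666666) = −0.5·(-0.567983) − 0.25·(-0.405466) = 0.3854.

0.3854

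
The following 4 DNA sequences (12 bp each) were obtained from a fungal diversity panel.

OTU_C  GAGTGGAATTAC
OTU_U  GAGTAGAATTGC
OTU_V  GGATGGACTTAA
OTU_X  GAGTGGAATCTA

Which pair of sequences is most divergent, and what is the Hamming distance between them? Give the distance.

6

Pairwise Hamming distances:
  OTU_C vs OTU_U: 2
  OTU_C vs OTU_V: 4
  OTU_C vs OTU_X: 3
  OTU_U vs OTU_V: 6
  OTU_U vs OTU_X: 4
  OTU_V vs OTU_X: 5
The largest is 6, between OTU_U and OTU_V.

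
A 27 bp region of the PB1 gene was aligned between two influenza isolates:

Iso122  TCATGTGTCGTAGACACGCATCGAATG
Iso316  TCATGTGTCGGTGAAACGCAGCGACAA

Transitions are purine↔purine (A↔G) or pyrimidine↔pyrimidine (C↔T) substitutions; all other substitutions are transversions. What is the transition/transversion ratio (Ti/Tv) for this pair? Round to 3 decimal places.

Differing sites — 11:T/G (Tv); 12:A/T (Tv); 15:C/A (Tv); 21:T/G (Tv); 25:A/C (Tv); 26:T/A (Tv); 27:G/A (Ti).
Of the 7 differences, 1 transition and 6 transversions, so Ti/Tv = 1/6 = 0.167.

0.167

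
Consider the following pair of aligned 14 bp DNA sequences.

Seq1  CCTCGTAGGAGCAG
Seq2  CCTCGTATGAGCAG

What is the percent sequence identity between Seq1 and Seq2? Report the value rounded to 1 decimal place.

92.9%

Differing sites — 8:G/T.
13 of the 14 sites match, so the percent identity is 13/14 × 100 = 92.9%.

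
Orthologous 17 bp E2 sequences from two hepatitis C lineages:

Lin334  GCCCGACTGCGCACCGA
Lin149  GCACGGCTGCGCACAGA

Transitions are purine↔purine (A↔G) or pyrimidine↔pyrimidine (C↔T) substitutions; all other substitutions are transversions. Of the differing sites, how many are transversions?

2

Differing sites — 3:C/A (Tv); 6:A/G (Ti); 15:C/A (Tv).
Of the 3 differences, 1 transition and 2 transversions, so the answer is 2.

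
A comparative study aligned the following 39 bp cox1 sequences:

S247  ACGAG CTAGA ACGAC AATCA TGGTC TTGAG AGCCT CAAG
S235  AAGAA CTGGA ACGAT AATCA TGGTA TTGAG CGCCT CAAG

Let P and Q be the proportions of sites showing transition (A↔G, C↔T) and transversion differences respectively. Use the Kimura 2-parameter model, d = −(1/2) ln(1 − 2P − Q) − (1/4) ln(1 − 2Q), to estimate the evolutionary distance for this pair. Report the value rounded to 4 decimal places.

Differing sites — 2:C/A (Tv); 5:G/A (Ti); 8:A/G (Ti); 15:C/T (Ti); 25:C/A (Tv); 31:A/C (Tv).
Of the 6 differences, 3 transitions and 3 transversions over 39 sites: P = 3/39 = 0.076923, Q = 3/39 = 0.076923.
d = −0.5·ln(0.769231) − 0.25·ln(0.846154) = −0.5·(-0.262364) − 0.25·(-0.167054) = 0.1729.

0.1729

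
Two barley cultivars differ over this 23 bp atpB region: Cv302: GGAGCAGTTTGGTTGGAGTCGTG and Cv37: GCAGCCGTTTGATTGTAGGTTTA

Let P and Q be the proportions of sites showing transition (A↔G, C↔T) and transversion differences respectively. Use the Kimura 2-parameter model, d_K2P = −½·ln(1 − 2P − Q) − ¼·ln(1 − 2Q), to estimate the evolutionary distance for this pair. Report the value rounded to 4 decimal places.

Mismatches occur at site 2 (G→C, transversion), site 6 (A→C, transversion), site 12 (G→A, transition), site 16 (G→T, transversion), site 19 (T→G, transversion), site 20 (C→T, transition), site 21 (G→T, transversion), site 23 (G→A, transition).
Of the 8 differences, 3 transitions and 5 transversions over 23 sites: P = 3/23 = 0.130435, Q = 5/23 = 0.217391.
d = −0.5·ln(0.521739) − 0.25·ln(0.565218) = −0.5·(-0.650588) − 0.25·(-0.570544) = 0.4679.

0.4679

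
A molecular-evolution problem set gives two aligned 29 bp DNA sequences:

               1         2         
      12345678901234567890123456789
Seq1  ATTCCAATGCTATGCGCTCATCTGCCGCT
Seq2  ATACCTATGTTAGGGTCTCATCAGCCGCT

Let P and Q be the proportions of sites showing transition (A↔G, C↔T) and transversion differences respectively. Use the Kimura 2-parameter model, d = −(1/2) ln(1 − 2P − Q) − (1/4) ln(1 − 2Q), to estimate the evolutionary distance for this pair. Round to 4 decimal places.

The sequences differ at positions 3 (T/A, transversion), 6 (A/T, transversion), 10 (C/T, transition), 13 (T/G, transversion), 15 (C/G, transversion), 16 (G/T, transversion), 23 (T/A, transversion).
Of the 7 differences, 1 transition and 6 transversions over 29 sites: P = 1/29 = 0.034483, Q = 6/29 = 0.206897.
d = −0.5·ln(0.724137) − 0.25·ln(0.586206) = −0.5·(-0.322775) − 0.25·(-0.534084) = 0.2949.

0.2949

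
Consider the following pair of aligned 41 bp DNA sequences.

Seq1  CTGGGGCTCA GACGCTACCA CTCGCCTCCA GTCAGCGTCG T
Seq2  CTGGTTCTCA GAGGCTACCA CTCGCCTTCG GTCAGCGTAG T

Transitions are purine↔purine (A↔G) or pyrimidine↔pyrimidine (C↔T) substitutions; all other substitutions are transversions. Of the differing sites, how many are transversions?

Mismatches occur at site 5 (G/T, transversion), site 6 (G/T, transversion), site 13 (C/G, transversion), site 28 (C/T, transition), site 30 (A/G, transition), site 39 (C/A, transversion).
Of the 6 differences, 2 transitions and 4 transversions, so the answer is 4.

4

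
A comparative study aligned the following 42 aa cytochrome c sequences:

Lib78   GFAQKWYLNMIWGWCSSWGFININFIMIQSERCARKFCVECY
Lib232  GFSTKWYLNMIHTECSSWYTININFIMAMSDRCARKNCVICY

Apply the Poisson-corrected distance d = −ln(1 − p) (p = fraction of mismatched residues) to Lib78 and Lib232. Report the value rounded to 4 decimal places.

Mismatches occur at site 3 (A→S), site 4 (Q→T), site 12 (W→H), site 13 (G→T), site 14 (W→E), site 19 (G→Y), site 20 (F→T), site 28 (I→A), site 29 (Q→M), site 31 (E→D), site 37 (F→N), site 40 (E→I).
p = 12/42 = 0.285714.
d = −ln(1 − 0.285714) = −ln(0.714286) = 0.3365.

0.3365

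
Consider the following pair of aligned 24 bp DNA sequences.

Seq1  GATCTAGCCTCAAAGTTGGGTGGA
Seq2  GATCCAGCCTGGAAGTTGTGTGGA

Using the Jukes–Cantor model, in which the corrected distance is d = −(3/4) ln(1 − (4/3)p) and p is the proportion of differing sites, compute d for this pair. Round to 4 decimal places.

Differing sites — 5:T/C; 11:C/G; 12:A/G; 19:G/T.
p = 4/24 = 0.166667.
d = −0.75 · ln(1 − (4/3)·0.166667) = −0.75 · ln(0.777777) = −0.75 · (-0.251315) = 0.1885.

0.1885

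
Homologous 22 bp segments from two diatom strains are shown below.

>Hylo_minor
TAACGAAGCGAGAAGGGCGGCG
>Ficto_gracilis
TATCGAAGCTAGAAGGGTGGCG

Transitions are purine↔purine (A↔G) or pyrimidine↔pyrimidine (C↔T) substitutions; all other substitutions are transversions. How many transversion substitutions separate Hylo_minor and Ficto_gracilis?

2

The sequences differ at positions 3 (A/T, transversion), 10 (G/T, transversion), 18 (C/T, transition).
Of the 3 differences, 1 transition and 2 transversions, so the answer is 2.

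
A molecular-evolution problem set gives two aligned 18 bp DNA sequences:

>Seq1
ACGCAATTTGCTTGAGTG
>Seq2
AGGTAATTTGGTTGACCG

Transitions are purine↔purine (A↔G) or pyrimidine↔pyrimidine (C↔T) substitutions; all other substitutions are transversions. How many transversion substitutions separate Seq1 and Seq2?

3

The sequences differ at positions 2 (C/G, transversion), 4 (C/T, transition), 11 (C/G, transversion), 16 (G/C, transversion), 17 (T/C, transition).
Of the 5 differences, 2 transitions and 3 transversions, so the answer is 3.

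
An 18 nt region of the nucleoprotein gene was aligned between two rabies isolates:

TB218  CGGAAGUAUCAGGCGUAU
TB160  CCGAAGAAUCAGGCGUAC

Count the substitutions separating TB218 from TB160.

3

Differing sites — 2:G/C; 7:U/A; 18:U/C.
That gives 3 mismatches out of 18 aligned sites, so the Hamming distance is 3.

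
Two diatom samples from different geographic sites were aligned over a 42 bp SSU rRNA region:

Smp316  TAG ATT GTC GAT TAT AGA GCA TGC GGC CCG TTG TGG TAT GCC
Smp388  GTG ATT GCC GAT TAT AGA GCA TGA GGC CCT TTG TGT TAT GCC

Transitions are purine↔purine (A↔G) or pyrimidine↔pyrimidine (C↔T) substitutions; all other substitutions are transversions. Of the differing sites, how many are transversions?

Mismatches occur at site 1 (T/G, transversion), site 2 (A/T, transversion), site 8 (T/C, transition), site 24 (C/A, transversion), site 30 (G/T, transversion), site 36 (G/T, transversion).
Of the 6 differences, 1 transition and 5 transversions, so the answer is 5.

5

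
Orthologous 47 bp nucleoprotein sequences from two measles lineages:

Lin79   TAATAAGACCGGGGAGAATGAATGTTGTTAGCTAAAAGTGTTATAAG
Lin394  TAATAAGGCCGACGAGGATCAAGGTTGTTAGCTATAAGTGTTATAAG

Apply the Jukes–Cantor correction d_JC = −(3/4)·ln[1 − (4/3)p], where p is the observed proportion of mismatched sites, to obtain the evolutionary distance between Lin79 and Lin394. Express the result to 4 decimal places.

Mismatches occur at site 8 (A→G), site 12 (G→A), site 13 (G→C), site 17 (A→G), site 20 (G→C), site 23 (T→G), site 35 (A→T).
p = 7/47 = 0.148936.
d = −0.75 · ln(1 − (4/3)·0.148936) = −0.75 · ln(0.801419) = −0.75 · (-0.221371) = 0.1660.

0.1660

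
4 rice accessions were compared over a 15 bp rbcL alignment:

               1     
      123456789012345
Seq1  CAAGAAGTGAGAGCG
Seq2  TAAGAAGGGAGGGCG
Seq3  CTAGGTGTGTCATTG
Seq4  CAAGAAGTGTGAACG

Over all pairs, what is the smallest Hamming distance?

2

Pairwise Hamming distances:
  Seq1 vs Seq2: 3
  Seq1 vs Seq3: 7
  Seq1 vs Seq4: 2
  Seq2 vs Seq3: 10
  Seq2 vs Seq4: 5
  Seq3 vs Seq4: 6
The smallest is 2, between Seq1 and Seq4.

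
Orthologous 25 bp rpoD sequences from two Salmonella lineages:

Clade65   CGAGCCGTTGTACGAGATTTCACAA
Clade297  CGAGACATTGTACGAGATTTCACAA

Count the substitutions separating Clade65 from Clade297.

2

Differing sites — 5:C/A; 7:G/A.
That gives 2 mismatches out of 25 aligned sites, so the Hamming distance is 2.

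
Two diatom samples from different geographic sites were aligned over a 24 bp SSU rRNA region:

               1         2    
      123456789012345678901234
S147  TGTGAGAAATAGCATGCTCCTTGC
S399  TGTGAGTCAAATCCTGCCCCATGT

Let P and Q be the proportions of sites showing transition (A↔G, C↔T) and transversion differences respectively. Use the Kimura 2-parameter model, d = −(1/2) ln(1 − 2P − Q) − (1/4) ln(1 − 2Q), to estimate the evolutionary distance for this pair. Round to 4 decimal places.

The sequences differ at positions 7 (A/T, transversion), 8 (A/C, transversion), 10 (T/A, transversion), 12 (G/T, transversion), 14 (A/C, transversion), 18 (T/C, transition), 21 (T/A, transversion), 24 (C/T, transition).
Of the 8 differences, 2 transitions and 6 transversions over 24 sites: P = 2/24 = 0.083333, Q = 6/24 = 0.250000.
d = −0.5·ln(0.583334) − 0.25·ln(0.500000) = −0.5·(-0.538995) − 0.25·(-0.693147) = 0.4428.

0.4428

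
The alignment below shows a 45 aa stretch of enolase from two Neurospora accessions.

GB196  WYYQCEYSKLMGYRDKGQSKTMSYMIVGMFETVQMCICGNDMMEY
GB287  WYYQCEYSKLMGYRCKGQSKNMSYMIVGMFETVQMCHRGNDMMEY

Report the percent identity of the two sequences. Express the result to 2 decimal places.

Differing sites — 15:D/C; 21:T/N; 37:I/H; 38:C/R.
41 of the 45 sites match, so the percent identity is 41/45 × 100 = 91.11%.

91.11%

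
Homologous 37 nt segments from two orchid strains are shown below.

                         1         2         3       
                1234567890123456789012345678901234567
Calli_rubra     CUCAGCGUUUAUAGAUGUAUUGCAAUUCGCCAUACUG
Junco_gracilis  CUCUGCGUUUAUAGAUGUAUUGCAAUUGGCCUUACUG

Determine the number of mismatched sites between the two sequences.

The sequences differ at positions 4 (A/U), 28 (C/G), 32 (A/U).
That gives 3 mismatches out of 37 aligned sites, so the Hamming distance is 3.

3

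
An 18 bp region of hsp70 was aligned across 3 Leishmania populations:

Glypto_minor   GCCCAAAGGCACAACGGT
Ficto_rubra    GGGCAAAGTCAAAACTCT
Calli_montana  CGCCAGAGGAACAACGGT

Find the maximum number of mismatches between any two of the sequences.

8

Pairwise Hamming distances:
  Glypto_minor vs Ficto_rubra: 6
  Glypto_minor vs Calli_montana: 4
  Ficto_rubra vs Calli_montana: 8
The largest is 8, between Ficto_rubra and Calli_montana.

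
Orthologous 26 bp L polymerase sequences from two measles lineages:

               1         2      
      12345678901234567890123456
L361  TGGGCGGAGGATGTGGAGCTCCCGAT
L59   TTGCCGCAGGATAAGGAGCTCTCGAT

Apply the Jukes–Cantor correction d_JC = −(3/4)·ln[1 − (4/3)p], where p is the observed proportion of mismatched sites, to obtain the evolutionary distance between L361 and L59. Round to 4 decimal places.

Differing sites — 2:G/T; 4:G/C; 7:G/C; 13:G/A; 14:T/A; 22:C/T.
p = 6/26 = 0.230769.
d = −0.75 · ln(1 − (4/3)·0.230769) = −0.75 · ln(0.692308) = −0.75 · (-0.367724) = 0.2758.

0.2758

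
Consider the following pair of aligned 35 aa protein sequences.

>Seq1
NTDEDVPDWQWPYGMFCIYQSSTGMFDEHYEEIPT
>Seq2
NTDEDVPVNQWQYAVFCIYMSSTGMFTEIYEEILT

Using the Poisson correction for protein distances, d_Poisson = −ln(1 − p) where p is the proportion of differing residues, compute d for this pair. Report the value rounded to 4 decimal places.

0.2973

Differing sites — 8:D/V; 9:W/N; 12:P/Q; 14:G/A; 15:M/V; 20:Q/M; 27:D/T; 29:H/I; 34:P/L.
p = 9/35 = 0.257143.
d = −ln(1 − 0.257143) = −ln(0.742857) = 0.2973.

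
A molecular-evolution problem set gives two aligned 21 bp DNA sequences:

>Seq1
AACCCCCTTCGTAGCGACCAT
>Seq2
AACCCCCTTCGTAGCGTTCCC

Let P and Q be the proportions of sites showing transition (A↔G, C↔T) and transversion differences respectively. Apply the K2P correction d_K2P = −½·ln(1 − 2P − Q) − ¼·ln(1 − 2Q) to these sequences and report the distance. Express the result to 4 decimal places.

Mismatches occur at site 17 (A→T, transversion), site 18 (C→T, transition), site 20 (A→C, transversion), site 21 (T→C, transition).
Of the 4 differences, 2 transitions and 2 transversions over 21 sites: P = 2/21 = 0.095238, Q = 2/21 = 0.095238.
d = −0.5·ln(0.714286) − 0.25·ln(0.809524) = −0.5·(-0.336472) − 0.25·(-0.211309) = 0.2211.

0.2211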